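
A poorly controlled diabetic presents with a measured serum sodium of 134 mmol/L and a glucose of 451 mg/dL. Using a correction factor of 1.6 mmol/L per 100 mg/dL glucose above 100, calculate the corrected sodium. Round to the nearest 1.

Corrected Na = measured Na + 1.6 · (glucose − 100)/100
= 134 + 1.6 · (451 − 100)/100
= 134 + 5.6
= 139.6 mmol/L

140 mmol/L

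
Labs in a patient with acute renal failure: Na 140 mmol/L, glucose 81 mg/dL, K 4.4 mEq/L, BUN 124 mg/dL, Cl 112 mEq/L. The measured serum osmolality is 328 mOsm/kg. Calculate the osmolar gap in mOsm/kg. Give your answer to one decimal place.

Calculated osmolality = 2·Na + glucose/18 + BUN/2.8
= 2·140 + 81/18 + 124/2.8
= 280 + 4.50 + 44.29
= 328.79 mOsm/kg ≈ 328.8 mOsm/kg
Osmolar gap = measured − calculated = 328 − 328.8 = -0.8 mOsm/kg

-0.8 mOsm/kg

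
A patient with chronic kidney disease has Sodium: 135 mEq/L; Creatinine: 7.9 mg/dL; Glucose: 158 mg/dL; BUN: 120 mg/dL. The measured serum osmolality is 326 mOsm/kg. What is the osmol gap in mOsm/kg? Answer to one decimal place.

Calculated osmolality = 2·Na + glucose/18 + BUN/2.8
= 2·135 + 158/18 + 120/2.8
= 270 + 8.78 + 42.86
= 321.64 mOsm/kg ≈ 321.6 mOsm/kg
Osmolar gap = measured − calculated = 326 − 321.6 = 4.4 mOsm/kg

4.4 mOsm/kg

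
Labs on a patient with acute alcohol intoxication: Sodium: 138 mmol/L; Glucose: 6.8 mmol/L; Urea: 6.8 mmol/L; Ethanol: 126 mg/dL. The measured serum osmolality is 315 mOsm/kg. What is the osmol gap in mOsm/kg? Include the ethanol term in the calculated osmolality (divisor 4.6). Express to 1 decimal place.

-2.0 mOsm/kg

Calculated osmolality = 2·Na + glucose + urea + ethanol/4.6
= 2·138 + 6.8 + 6.8 + 126/4.6
= 276 + 6.80 + 6.80 + 27.39
= 316.99 mOsm/kg ≈ 317.0 mOsm/kg
Osmolar gap = measured − calculated = 315 − 317.0 = -2.0 mOsm/kg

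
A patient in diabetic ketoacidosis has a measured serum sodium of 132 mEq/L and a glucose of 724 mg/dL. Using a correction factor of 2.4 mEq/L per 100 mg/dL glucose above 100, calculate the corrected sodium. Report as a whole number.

147 mEq/L

Corrected Na = measured Na + 2.4 · (glucose − 100)/100
= 132 + 2.4 · (724 − 100)/100
= 132 + 15
= 147 mEq/L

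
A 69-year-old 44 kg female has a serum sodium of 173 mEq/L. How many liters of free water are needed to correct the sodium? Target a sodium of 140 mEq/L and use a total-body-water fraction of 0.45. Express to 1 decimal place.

4.7 L

TBW = 0.45 · 44 = 19.8 L
Free water deficit = TBW · (Na/140 − 1)
= 19.8 · (173/140 − 1)
= 19.8 · 0.2357
= 4.67 L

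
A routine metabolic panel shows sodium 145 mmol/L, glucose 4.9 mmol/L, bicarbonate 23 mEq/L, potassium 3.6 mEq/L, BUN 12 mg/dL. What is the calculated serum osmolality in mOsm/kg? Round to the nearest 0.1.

299.2 mOsm/kg

Calculated osmolality = 2·Na + glucose + BUN/2.8
= 2·145 + 4.9 + 12/2.8
= 290 + 4.90 + 4.29
= 299.19 mOsm/kg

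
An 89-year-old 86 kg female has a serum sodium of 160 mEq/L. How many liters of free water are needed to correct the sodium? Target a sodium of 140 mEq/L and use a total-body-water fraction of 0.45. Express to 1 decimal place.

TBW = 0.45 · 86 = 38.7 L
Free water deficit = TBW · (Na/140 − 1)
= 38.7 · (160/140 − 1)
= 38.7 · 0.1429
= 5.53 L

5.5 L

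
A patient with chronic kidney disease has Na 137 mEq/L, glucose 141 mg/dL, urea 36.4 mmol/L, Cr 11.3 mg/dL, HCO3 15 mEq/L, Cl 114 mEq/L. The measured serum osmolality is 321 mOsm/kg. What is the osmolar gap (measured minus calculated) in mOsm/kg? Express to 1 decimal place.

2.8 mOsm/kg

Calculated osmolality = 2·Na + glucose/18 + urea
= 2·137 + 141/18 + 36.4
= 274 + 7.83 + 36.40
= 318.23 mOsm/kg ≈ 318.2 mOsm/kg
Osmolar gap = measured − calculated = 321 − 318.2 = 2.8 mOsm/kg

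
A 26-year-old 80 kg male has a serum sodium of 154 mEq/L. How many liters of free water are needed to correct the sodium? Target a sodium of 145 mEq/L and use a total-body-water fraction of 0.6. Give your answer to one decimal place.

3.0 L

TBW = 0.6 · 80 = 48 L
Free water deficit = TBW · (Na/145 − 1)
= 48 · (154/145 − 1)
= 48 · 0.0621
= 2.98 L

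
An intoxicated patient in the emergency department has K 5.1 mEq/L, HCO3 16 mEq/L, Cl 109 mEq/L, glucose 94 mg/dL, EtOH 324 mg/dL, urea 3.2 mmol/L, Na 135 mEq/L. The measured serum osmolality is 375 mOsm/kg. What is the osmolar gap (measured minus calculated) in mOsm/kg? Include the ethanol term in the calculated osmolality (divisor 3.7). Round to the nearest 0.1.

Calculated osmolality = 2·Na + glucose/18 + urea + ethanol/3.7
= 2·135 + 94/18 + 3.2 + 324/3.7
= 270 + 5.22 + 3.20 + 87.57
= 365.99 mOsm/kg ≈ 366.0 mOsm/kg
Osmolar gap = measured − calculated = 375 − 366.0 = 9.0 mOsm/kg

9.0 mOsm/kg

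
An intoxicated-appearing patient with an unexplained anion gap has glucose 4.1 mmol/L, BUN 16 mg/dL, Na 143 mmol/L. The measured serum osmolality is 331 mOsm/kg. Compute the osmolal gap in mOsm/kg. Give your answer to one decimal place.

35.2 mOsm/kg

Calculated osmolality = 2·Na + glucose + BUN/2.8
= 2·143 + 4.1 + 16/2.8
= 286 + 4.10 + 5.71
= 295.81 mOsm/kg ≈ 295.8 mOsm/kg
Osmolar gap = measured − calculated = 331 − 295.8 = 35.2 mOsm/kg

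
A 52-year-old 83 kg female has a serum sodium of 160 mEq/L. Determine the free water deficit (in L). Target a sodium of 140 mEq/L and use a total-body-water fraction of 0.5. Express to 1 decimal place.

5.9 L

TBW = 0.5 · 83 = 41.5 L
Free water deficit = TBW · (Na/140 − 1)
= 41.5 · (160/140 − 1)
= 41.5 · 0.1429
= 5.93 L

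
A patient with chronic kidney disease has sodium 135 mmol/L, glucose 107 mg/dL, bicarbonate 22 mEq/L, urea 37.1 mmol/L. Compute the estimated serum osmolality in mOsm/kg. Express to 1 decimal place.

Calculated osmolality = 2·Na + glucose/18 + urea
= 2·135 + 107/18 + 37.1
= 270 + 5.94 + 37.10
= 313.04 mOsm/kg

313.0 mOsm/kg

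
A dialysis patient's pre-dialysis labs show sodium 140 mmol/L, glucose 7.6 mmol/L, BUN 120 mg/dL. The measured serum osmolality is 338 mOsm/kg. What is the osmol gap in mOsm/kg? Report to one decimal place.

7.5 mOsm/kg

Calculated osmolality = 2·Na + glucose + BUN/2.8
= 2·140 + 7.6 + 120/2.8
= 280 + 7.60 + 42.86
= 330.46 mOsm/kg ≈ 330.5 mOsm/kg
Osmolar gap = measured − calculated = 338 − 330.5 = 7.5 mOsm/kg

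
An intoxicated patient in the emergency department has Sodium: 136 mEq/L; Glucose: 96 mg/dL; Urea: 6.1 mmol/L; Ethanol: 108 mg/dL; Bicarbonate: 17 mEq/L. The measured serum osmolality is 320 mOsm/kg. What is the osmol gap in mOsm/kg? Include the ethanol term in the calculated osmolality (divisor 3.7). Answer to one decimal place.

Calculated osmolality = 2·Na + glucose/18 + urea + ethanol/3.7
= 2·136 + 96/18 + 6.1 + 108/3.7
= 272 + 5.33 + 6.10 + 29.19
= 312.62 mOsm/kg ≈ 312.6 mOsm/kg
Osmolar gap = measured − calculated = 320 − 312.6 = 7.4 mOsm/kg

7.4 mOsm/kg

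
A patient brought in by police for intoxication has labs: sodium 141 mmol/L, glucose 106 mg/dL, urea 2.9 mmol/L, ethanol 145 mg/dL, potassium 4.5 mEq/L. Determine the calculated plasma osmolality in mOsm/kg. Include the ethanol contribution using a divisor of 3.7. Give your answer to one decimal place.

330.0 mOsm/kg

Calculated osmolality = 2·Na + glucose/18 + urea + ethanol/3.7
= 2·141 + 106/18 + 2.9 + 145/3.7
= 282 + 5.89 + 2.90 + 39.19
= 329.98 mOsm/kg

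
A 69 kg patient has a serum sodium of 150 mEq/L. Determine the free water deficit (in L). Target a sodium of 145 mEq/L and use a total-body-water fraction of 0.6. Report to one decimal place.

1.4 L

TBW = 0.6 · 69 = 41.4 L
Free water deficit = TBW · (Na/145 − 1)
= 41.4 · (150/145 − 1)
= 41.4 · 0.0345
= 1.43 L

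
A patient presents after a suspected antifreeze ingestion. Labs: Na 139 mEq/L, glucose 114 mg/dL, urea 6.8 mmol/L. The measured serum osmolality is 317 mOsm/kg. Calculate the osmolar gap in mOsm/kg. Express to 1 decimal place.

25.9 mOsm/kg

Calculated osmolality = 2·Na + glucose/18 + urea
= 2·139 + 114/18 + 6.8
= 278 + 6.33 + 6.80
= 291.13 mOsm/kg ≈ 291.1 mOsm/kg
Osmolar gap = measured − calculated = 317 − 291.1 = 25.9 mOsm/kg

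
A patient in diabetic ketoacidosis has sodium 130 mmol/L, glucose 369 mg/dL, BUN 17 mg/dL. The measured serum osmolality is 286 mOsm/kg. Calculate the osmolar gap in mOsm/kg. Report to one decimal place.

-0.6 mOsm/kg

Calculated osmolality = 2·Na + glucose/18 + BUN/2.8
= 2·130 + 369/18 + 17/2.8
= 260 + 20.50 + 6.07
= 286.57 mOsm/kg ≈ 286.6 mOsm/kg
Osmolar gap = measured − calculated = 286 − 286.6 = -0.6 mOsm/kg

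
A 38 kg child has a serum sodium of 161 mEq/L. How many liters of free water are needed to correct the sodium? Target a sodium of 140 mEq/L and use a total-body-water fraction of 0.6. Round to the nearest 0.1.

TBW = 0.6 · 38 = 22.8 L
Free water deficit = TBW · (Na/140 − 1)
= 22.8 · (161/140 − 1)
= 22.8 · 0.15
= 3.42 L

3.4 L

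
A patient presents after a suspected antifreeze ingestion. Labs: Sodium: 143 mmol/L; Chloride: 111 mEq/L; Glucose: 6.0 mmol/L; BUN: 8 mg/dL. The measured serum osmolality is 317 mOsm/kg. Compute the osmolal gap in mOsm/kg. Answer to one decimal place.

Calculated osmolality = 2·Na + glucose + BUN/2.8
= 2·143 + 6 + 8/2.8
= 286 + 6 + 2.86
= 294.86 mOsm/kg ≈ 294.9 mOsm/kg
Osmolar gap = measured − calculated = 317 − 294.9 = 22.1 mOsm/kg

22.1 mOsm/kg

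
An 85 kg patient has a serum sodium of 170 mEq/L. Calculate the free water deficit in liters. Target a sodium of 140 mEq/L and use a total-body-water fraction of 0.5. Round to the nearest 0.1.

9.1 L

TBW = 0.5 · 85 = 42.5 L
Free water deficit = TBW · (Na/140 − 1)
= 42.5 · (170/140 − 1)
= 42.5 · 0.2143
= 9.11 L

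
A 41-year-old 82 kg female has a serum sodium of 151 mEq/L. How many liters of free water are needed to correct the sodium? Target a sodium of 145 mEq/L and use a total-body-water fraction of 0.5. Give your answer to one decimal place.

TBW = 0.5 · 82 = 41 L
Free water deficit = TBW · (Na/145 − 1)
= 41 · (151/145 − 1)
= 41 · 0.0414
= 1.7 L

1.7 L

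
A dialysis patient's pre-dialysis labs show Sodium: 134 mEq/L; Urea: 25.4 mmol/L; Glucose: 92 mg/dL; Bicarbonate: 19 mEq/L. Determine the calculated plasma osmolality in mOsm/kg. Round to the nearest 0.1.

Calculated osmolality = 2·Na + glucose/18 + urea
= 2·134 + 92/18 + 25.4
= 268 + 5.11 + 25.40
= 298.51 mOsm/kg

298.5 mOsm/kg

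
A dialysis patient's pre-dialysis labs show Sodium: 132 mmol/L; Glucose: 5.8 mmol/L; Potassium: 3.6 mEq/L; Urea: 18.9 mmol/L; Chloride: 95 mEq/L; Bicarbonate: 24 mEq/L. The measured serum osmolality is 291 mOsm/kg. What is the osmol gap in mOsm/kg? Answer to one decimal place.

2.3 mOsm/kg

Calculated osmolality = 2·Na + glucose + urea
= 2·132 + 5.8 + 18.9
= 264 + 5.80 + 18.90
= 288.7 mOsm/kg ≈ 288.7 mOsm/kg
Osmolar gap = measured − calculated = 291 − 288.7 = 2.3 mOsm/kg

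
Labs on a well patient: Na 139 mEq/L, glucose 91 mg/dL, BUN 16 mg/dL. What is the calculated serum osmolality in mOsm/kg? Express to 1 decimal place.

288.8 mOsm/kg

Calculated osmolality = 2·Na + glucose/18 + BUN/2.8
= 2·139 + 91/18 + 16/2.8
= 278 + 5.06 + 5.71
= 288.77 mOsm/kg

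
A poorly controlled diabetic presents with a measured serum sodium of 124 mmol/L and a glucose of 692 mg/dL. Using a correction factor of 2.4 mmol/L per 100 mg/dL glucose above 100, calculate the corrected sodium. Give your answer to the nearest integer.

Corrected Na = measured Na + 2.4 · (glucose − 100)/100
= 124 + 2.4 · (692 − 100)/100
= 124 + 14.2
= 138.2 mmol/L

138 mmol/L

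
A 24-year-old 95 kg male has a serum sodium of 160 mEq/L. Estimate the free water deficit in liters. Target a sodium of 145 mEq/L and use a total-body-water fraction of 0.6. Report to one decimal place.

5.9 L

TBW = 0.6 · 95 = 57 L
Free water deficit = TBW · (Na/145 − 1)
= 57 · (160/145 − 1)
= 57 · 0.1034
= 5.89 L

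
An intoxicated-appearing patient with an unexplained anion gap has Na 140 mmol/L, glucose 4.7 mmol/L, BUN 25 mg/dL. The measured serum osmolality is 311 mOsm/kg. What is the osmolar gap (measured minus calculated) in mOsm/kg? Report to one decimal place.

17.4 mOsm/kg

Calculated osmolality = 2·Na + glucose + BUN/2.8
= 2·140 + 4.7 + 25/2.8
= 280 + 4.70 + 8.93
= 293.63 mOsm/kg ≈ 293.6 mOsm/kg
Osmolar gap = measured − calculated = 311 − 293.6 = 17.4 mOsm/kg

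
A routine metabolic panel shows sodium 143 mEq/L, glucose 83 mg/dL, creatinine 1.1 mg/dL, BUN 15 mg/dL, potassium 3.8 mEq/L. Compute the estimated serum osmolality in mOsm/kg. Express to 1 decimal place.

Calculated osmolality = 2·Na + glucose/18 + BUN/2.8
= 2·143 + 83/18 + 15/2.8
= 286 + 4.61 + 5.36
= 295.97 mOsm/kg

296.0 mOsm/kg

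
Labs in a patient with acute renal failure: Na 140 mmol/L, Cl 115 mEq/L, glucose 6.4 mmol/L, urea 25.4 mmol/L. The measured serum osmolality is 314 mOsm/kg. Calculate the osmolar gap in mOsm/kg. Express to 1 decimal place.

2.2 mOsm/kg

Calculated osmolality = 2·Na + glucose + urea
= 2·140 + 6.4 + 25.4
= 280 + 6.40 + 25.40
= 311.8 mOsm/kg ≈ 311.8 mOsm/kg
Osmolar gap = measured − calculated = 314 − 311.8 = 2.2 mOsm/kg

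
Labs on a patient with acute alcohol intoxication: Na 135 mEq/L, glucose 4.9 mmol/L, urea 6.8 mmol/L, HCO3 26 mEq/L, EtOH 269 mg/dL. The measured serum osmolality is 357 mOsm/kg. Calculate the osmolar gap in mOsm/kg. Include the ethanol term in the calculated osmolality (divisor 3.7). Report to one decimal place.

2.6 mOsm/kg

Calculated osmolality = 2·Na + glucose + urea + ethanol/3.7
= 2·135 + 4.9 + 6.8 + 269/3.7
= 270 + 4.90 + 6.80 + 72.70
= 354.4 mOsm/kg ≈ 354.4 mOsm/kg
Osmolar gap = measured − calculated = 357 − 354.4 = 2.6 mOsm/kg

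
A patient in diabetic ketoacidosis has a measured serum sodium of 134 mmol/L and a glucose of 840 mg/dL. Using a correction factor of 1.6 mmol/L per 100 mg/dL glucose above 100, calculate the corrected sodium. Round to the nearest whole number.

Corrected Na = measured Na + 1.6 · (glucose − 100)/100
= 134 + 1.6 · (840 − 100)/100
= 134 + 11.8
= 145.8 mmol/L

146 mmol/L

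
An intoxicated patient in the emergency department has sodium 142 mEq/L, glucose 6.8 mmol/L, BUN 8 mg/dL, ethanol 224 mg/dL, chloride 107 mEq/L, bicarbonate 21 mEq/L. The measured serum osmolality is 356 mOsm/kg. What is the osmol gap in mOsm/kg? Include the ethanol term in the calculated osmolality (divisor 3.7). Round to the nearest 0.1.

Calculated osmolality = 2·Na + glucose + BUN/2.8 + ethanol/3.7
= 2·142 + 6.8 + 8/2.8 + 224/3.7
= 284 + 6.80 + 2.86 + 60.54
= 354.2 mOsm/kg ≈ 354.2 mOsm/kg
Osmolar gap = measured − calculated = 356 − 354.2 = 1.8 mOsm/kg

1.8 mOsm/kg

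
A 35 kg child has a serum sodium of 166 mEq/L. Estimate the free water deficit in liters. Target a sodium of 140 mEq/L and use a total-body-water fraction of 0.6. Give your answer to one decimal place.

TBW = 0.6 · 35 = 21 L
Free water deficit = TBW · (Na/140 − 1)
= 21 · (166/140 − 1)
= 21 · 0.1857
= 3.9 L

3.9 L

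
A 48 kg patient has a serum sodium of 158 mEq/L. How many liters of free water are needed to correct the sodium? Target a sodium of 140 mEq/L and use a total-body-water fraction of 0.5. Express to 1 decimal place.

3.1 L

TBW = 0.5 · 48 = 24 L
Free water deficit = TBW · (Na/140 − 1)
= 24 · (158/140 − 1)
= 24 · 0.1286
= 3.09 L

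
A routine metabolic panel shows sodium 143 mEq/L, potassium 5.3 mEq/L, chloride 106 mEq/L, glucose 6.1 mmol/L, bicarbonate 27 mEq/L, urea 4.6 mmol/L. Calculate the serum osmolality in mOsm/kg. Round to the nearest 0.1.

Calculated osmolality = 2·Na + glucose + urea
= 2·143 + 6.1 + 4.6
= 286 + 6.10 + 4.60
= 296.7 mOsm/kg

296.7 mOsm/kg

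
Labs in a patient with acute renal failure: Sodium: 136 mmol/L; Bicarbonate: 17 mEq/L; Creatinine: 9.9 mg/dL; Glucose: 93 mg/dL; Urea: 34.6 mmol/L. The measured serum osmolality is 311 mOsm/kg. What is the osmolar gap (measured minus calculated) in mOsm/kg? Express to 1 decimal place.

Calculated osmolality = 2·Na + glucose/18 + urea
= 2·136 + 93/18 + 34.6
= 272 + 5.17 + 34.60
= 311.77 mOsm/kg ≈ 311.8 mOsm/kg
Osmolar gap = measured − calculated = 311 − 311.8 = -0.8 mOsm/kg

-0.8 mOsm/kg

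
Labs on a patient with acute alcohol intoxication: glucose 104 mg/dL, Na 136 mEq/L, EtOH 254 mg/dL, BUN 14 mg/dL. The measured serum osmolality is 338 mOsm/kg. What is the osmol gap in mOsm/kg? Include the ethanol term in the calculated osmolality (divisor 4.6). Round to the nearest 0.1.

0.0 mOsm/kg

Calculated osmolality = 2·Na + glucose/18 + BUN/2.8 + ethanol/4.6
= 2·136 + 104/18 + 14/2.8 + 254/4.6
= 272 + 5.78 + 5 + 55.22
= 338 mOsm/kg ≈ 338.0 mOsm/kg
Osmolar gap = measured − calculated = 338 − 338.0 = 0.0 mOsm/kg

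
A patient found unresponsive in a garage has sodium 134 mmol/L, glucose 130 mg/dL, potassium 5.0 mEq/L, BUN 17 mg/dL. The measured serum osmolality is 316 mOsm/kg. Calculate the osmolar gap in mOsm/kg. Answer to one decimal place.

Calculated osmolality = 2·Na + glucose/18 + BUN/2.8
= 2·134 + 130/18 + 17/2.8
= 268 + 7.22 + 6.07
= 281.29 mOsm/kg ≈ 281.3 mOsm/kg
Osmolar gap = measured − calculated = 316 − 281.3 = 34.7 mOsm/kg

34.7 mOsm/kg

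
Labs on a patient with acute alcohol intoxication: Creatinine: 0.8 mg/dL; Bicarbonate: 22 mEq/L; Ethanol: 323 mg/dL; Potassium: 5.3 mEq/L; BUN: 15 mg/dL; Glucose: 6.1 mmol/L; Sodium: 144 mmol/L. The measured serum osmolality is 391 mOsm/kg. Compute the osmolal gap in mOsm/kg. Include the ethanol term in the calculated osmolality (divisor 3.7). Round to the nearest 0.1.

Calculated osmolality = 2·Na + glucose + BUN/2.8 + ethanol/3.7
= 2·144 + 6.1 + 15/2.8 + 323/3.7
= 288 + 6.10 + 5.36 + 87.30
= 386.76 mOsm/kg ≈ 386.8 mOsm/kg
Osmolar gap = measured − calculated = 391 − 386.8 = 4.2 mOsm/kg

4.2 mOsm/kg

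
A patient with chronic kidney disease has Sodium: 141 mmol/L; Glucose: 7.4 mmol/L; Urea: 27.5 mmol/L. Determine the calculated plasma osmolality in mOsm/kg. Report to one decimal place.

Calculated osmolality = 2·Na + glucose + urea
= 2·141 + 7.4 + 27.5
= 282 + 7.40 + 27.50
= 316.9 mOsm/kg

316.9 mOsm/kg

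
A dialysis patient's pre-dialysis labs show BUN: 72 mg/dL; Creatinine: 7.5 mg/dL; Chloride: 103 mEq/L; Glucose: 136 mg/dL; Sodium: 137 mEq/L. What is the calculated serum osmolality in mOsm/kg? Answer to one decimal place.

307.3 mOsm/kg

Calculated osmolality = 2·Na + glucose/18 + BUN/2.8
= 2·137 + 136/18 + 72/2.8
= 274 + 7.56 + 25.71
= 307.27 mOsm/kg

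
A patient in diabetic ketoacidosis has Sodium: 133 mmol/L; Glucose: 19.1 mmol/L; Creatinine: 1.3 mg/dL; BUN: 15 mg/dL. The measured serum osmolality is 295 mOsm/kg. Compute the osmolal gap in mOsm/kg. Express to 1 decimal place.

Calculated osmolality = 2·Na + glucose + BUN/2.8
= 2·133 + 19.1 + 15/2.8
= 266 + 19.10 + 5.36
= 290.46 mOsm/kg ≈ 290.5 mOsm/kg
Osmolar gap = measured − calculated = 295 − 290.5 = 4.5 mOsm/kg

4.5 mOsm/kg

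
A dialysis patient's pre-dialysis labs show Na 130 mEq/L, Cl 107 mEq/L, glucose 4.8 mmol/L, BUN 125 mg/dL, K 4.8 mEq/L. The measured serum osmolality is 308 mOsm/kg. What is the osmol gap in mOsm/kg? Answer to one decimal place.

Calculated osmolality = 2·Na + glucose + BUN/2.8
= 2·130 + 4.8 + 125/2.8
= 260 + 4.80 + 44.64
= 309.44 mOsm/kg ≈ 309.4 mOsm/kg
Osmolar gap = measured − calculated = 308 − 309.4 = -1.4 mOsm/kg

-1.4 mOsm/kg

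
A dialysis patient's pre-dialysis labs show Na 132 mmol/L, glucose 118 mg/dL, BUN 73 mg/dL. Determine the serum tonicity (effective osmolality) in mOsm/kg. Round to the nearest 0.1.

Effective osmolality excludes urea (freely permeant across cell membranes):
2·Na + glucose/18
= 2·132 + 118/18
= 264 + 6.56
= 270.56 mOsm/kg

270.6 mOsm/kg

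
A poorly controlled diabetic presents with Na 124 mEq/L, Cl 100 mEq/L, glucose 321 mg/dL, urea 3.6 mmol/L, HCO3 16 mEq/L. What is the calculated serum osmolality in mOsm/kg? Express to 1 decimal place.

269.4 mOsm/kg

Calculated osmolality = 2·Na + glucose/18 + urea
= 2·124 + 321/18 + 3.6
= 248 + 17.83 + 3.60
= 269.43 mOsm/kg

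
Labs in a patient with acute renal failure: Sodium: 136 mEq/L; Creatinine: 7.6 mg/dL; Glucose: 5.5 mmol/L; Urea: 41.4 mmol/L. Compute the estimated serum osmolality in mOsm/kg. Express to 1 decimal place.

318.9 mOsm/kg

Calculated osmolality = 2·Na + glucose + urea
= 2·136 + 5.5 + 41.4
= 272 + 5.50 + 41.40
= 318.9 mOsm/kg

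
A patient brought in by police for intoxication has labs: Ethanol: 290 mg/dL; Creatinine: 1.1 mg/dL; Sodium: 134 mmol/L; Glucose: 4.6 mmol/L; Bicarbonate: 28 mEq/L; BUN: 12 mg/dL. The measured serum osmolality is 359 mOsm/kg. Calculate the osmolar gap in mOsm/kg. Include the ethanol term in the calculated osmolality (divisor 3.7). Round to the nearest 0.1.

Calculated osmolality = 2·Na + glucose + BUN/2.8 + ethanol/3.7
= 2·134 + 4.6 + 12/2.8 + 290/3.7
= 268 + 4.60 + 4.29 + 78.38
= 355.27 mOsm/kg ≈ 355.3 mOsm/kg
Osmolar gap = measured − calculated = 359 − 355.3 = 3.7 mOsm/kg

3.7 mOsm/kg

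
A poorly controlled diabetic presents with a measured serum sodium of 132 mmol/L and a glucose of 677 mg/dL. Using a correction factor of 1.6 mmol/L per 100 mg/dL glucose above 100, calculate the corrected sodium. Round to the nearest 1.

Corrected Na = measured Na + 1.6 · (glucose − 100)/100
= 132 + 1.6 · (677 − 100)/100
= 132 + 9.2
= 141.2 mmol/L

141 mmol/L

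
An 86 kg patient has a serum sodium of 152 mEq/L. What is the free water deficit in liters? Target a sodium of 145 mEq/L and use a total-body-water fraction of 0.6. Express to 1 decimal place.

2.5 L

TBW = 0.6 · 86 = 51.6 L
Free water deficit = TBW · (Na/145 − 1)
= 51.6 · (152/145 − 1)
= 51.6 · 0.0483
= 2.49 L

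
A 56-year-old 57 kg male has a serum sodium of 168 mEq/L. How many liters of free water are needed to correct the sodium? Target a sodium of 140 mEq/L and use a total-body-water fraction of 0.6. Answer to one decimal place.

6.8 L

TBW = 0.6 · 57 = 34.2 L
Free water deficit = TBW · (Na/140 − 1)
= 34.2 · (168/140 − 1)
= 34.2 · 0.2
= 6.84 L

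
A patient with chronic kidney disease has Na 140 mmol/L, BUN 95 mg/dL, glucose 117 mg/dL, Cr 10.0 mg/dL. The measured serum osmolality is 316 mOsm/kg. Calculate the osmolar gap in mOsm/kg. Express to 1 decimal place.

Calculated osmolality = 2·Na + glucose/18 + BUN/2.8
= 2·140 + 117/18 + 95/2.8
= 280 + 6.50 + 33.93
= 320.43 mOsm/kg ≈ 320.4 mOsm/kg
Osmolar gap = measured − calculated = 316 − 320.4 = -4.4 mOsm/kg

-4.4 mOsm/kg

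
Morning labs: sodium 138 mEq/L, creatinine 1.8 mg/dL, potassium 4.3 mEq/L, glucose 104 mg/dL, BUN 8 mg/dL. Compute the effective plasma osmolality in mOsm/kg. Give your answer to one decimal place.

Effective osmolality excludes urea (freely permeant across cell membranes):
2·Na + glucose/18
= 2·138 + 104/18
= 276 + 5.78
= 281.78 mOsm/kg

281.8 mOsm/kg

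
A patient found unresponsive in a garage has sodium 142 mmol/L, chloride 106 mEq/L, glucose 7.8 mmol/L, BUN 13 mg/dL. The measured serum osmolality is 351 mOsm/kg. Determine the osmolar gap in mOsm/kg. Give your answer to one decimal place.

54.6 mOsm/kg

Calculated osmolality = 2·Na + glucose + BUN/2.8
= 2·142 + 7.8 + 13/2.8
= 284 + 7.80 + 4.64
= 296.44 mOsm/kg ≈ 296.4 mOsm/kg
Osmolar gap = measured − calculated = 351 − 296.4 = 54.6 mOsm/kg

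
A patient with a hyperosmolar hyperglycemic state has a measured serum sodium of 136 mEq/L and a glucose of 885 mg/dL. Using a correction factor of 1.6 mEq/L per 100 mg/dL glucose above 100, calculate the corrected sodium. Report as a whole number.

149 mEq/L

Corrected Na = measured Na + 1.6 · (glucose − 100)/100
= 136 + 1.6 · (885 − 100)/100
= 136 + 12.6
= 148.6 mEq/L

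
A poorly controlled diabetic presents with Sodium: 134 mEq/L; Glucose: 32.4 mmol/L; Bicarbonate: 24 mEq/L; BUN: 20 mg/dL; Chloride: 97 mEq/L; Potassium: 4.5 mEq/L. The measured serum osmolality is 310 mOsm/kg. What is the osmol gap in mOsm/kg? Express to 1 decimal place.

2.5 mOsm/kg

Calculated osmolality = 2·Na + glucose + BUN/2.8
= 2·134 + 32.4 + 20/2.8
= 268 + 32.40 + 7.14
= 307.54 mOsm/kg ≈ 307.5 mOsm/kg
Osmolar gap = measured − calculated = 310 − 307.5 = 2.5 mOsm/kg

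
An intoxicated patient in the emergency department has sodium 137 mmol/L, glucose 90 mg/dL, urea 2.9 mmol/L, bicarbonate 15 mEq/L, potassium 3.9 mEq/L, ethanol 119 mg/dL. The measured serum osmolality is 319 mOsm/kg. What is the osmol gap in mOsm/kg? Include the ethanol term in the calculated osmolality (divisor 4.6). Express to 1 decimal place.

11.2 mOsm/kg

Calculated osmolality = 2·Na + glucose/18 + urea + ethanol/4.6
= 2·137 + 90/18 + 2.9 + 119/4.6
= 274 + 5 + 2.90 + 25.87
= 307.77 mOsm/kg ≈ 307.8 mOsm/kg
Osmolar gap = measured − calculated = 319 − 307.8 = 11.2 mOsm/kg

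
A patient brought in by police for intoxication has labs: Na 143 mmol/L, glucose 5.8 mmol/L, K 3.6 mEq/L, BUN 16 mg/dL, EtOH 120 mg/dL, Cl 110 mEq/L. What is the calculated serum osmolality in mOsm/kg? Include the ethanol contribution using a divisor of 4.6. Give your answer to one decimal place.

323.6 mOsm/kg

Calculated osmolality = 2·Na + glucose + BUN/2.8 + ethanol/4.6
= 2·143 + 5.8 + 16/2.8 + 120/4.6
= 286 + 5.80 + 5.71 + 26.09
= 323.6 mOsm/kg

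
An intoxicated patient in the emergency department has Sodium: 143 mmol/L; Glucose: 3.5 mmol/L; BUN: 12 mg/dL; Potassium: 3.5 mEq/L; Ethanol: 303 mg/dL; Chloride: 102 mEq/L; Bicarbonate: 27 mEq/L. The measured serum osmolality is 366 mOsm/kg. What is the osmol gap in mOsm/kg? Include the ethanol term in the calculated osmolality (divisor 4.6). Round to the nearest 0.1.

6.3 mOsm/kg

Calculated osmolality = 2·Na + glucose + BUN/2.8 + ethanol/4.6
= 2·143 + 3.5 + 12/2.8 + 303/4.6
= 286 + 3.50 + 4.29 + 65.87
= 359.66 mOsm/kg ≈ 359.7 mOsm/kg
Osmolar gap = measured − calculated = 366 − 359.7 = 6.3 mOsm/kg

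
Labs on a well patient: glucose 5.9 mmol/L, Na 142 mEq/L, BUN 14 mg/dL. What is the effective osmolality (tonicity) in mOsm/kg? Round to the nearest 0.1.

289.9 mOsm/kg

Effective osmolality excludes urea (freely permeant across cell membranes):
2·Na + glucose
= 2·142 + 5.9
= 284 + 5.9
= 289.9 mOsm/kg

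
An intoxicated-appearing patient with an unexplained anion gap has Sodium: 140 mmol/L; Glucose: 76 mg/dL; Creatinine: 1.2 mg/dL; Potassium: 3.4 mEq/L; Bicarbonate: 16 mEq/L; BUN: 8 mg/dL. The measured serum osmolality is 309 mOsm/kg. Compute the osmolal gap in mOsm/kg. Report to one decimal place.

21.9 mOsm/kg

Calculated osmolality = 2·Na + glucose/18 + BUN/2.8
= 2·140 + 76/18 + 8/2.8
= 280 + 4.22 + 2.86
= 287.08 mOsm/kg ≈ 287.1 mOsm/kg
Osmolar gap = measured − calculated = 309 − 287.1 = 21.9 mOsm/kg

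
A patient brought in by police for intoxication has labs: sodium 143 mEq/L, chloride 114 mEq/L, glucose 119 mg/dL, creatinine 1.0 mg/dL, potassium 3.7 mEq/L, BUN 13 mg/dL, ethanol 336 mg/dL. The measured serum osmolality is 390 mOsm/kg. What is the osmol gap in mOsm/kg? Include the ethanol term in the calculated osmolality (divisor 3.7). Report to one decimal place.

Calculated osmolality = 2·Na + glucose/18 + BUN/2.8 + ethanol/3.7
= 2·143 + 119/18 + 13/2.8 + 336/3.7
= 286 + 6.61 + 4.64 + 90.81
= 388.06 mOsm/kg ≈ 388.1 mOsm/kg
Osmolar gap = measured − calculated = 390 − 388.1 = 1.9 mOsm/kg

1.9 mOsm/kg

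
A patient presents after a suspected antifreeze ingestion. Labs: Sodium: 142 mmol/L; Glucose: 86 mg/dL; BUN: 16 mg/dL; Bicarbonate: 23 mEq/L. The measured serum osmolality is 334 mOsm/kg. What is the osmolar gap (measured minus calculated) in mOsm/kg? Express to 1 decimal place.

Calculated osmolality = 2·Na + glucose/18 + BUN/2.8
= 2·142 + 86/18 + 16/2.8
= 284 + 4.78 + 5.71
= 294.49 mOsm/kg ≈ 294.5 mOsm/kg
Osmolar gap = measured − calculated = 334 − 294.5 = 39.5 mOsm/kg

39.5 mOsm/kg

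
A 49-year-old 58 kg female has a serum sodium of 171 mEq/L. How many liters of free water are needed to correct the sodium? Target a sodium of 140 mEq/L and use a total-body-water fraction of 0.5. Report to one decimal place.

6.4 L

TBW = 0.5 · 58 = 29 L
Free water deficit = TBW · (Na/140 − 1)
= 29 · (171/140 − 1)
= 29 · 0.2214
= 6.42 L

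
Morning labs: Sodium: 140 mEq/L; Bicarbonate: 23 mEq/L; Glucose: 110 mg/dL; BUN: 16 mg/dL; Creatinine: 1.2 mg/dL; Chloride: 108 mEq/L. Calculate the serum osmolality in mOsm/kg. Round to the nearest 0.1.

291.8 mOsm/kg

Calculated osmolality = 2·Na + glucose/18 + BUN/2.8
= 2·140 + 110/18 + 16/2.8
= 280 + 6.11 + 5.71
= 291.82 mOsm/kg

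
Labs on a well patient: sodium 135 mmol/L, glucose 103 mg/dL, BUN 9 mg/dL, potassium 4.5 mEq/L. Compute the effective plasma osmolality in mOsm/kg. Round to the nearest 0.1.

Effective osmolality excludes urea (freely permeant across cell membranes):
2·Na + glucose/18
= 2·135 + 103/18
= 270 + 5.72
= 275.72 mOsm/kg

275.7 mOsm/kg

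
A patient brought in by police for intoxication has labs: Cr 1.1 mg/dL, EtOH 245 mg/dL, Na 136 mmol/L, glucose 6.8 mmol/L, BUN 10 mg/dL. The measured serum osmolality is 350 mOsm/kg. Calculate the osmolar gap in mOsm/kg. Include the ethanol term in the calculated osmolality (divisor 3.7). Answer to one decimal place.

1.4 mOsm/kg

Calculated osmolality = 2·Na + glucose + BUN/2.8 + ethanol/3.7
= 2·136 + 6.8 + 10/2.8 + 245/3.7
= 272 + 6.80 + 3.57 + 66.22
= 348.59 mOsm/kg ≈ 348.6 mOsm/kg
Osmolar gap = measured − calculated = 350 − 348.6 = 1.4 mOsm/kg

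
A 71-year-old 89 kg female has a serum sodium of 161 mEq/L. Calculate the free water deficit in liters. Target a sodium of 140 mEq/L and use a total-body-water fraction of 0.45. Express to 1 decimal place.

TBW = 0.45 · 89 = 40.05 L
Free water deficit = TBW · (Na/140 − 1)
= 40.05 · (161/140 − 1)
= 40.05 · 0.15
= 6.01 L

6.0 L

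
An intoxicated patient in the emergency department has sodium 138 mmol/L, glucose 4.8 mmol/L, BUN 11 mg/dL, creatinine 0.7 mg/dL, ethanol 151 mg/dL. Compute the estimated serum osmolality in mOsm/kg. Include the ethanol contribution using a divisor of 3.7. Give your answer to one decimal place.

325.5 mOsm/kg

Calculated osmolality = 2·Na + glucose + BUN/2.8 + ethanol/3.7
= 2·138 + 4.8 + 11/2.8 + 151/3.7
= 276 + 4.80 + 3.93 + 40.81
= 325.54 mOsm/kg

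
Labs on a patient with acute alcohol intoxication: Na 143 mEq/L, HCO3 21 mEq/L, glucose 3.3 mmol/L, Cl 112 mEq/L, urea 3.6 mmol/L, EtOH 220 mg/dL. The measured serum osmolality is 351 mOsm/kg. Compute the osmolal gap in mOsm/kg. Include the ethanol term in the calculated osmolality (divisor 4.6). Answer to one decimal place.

10.3 mOsm/kg

Calculated osmolality = 2·Na + glucose + urea + ethanol/4.6
= 2·143 + 3.3 + 3.6 + 220/4.6
= 286 + 3.30 + 3.60 + 47.83
= 340.73 mOsm/kg ≈ 340.7 mOsm/kg
Osmolar gap = measured − calculated = 351 − 340.7 = 10.3 mOsm/kg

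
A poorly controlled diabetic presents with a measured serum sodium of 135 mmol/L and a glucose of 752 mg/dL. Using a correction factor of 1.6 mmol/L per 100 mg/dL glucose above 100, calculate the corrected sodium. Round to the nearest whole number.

145 mmol/L

Corrected Na = measured Na + 1.6 · (glucose − 100)/100
= 135 + 1.6 · (752 − 100)/100
= 135 + 10.4
= 145.4 mmol/L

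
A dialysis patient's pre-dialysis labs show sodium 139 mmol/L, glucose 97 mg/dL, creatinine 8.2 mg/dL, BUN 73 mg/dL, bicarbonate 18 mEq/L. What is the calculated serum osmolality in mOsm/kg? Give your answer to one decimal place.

309.5 mOsm/kg

Calculated osmolality = 2·Na + glucose/18 + BUN/2.8
= 2·139 + 97/18 + 73/2.8
= 278 + 5.39 + 26.07
= 309.46 mOsm/kg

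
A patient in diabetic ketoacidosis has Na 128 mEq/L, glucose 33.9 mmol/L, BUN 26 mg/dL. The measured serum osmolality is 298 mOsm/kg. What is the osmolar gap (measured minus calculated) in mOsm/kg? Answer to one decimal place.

-1.2 mOsm/kg

Calculated osmolality = 2·Na + glucose + BUN/2.8
= 2·128 + 33.9 + 26/2.8
= 256 + 33.90 + 9.29
= 299.19 mOsm/kg ≈ 299.2 mOsm/kg
Osmolar gap = measured − calculated = 298 − 299.2 = -1.2 mOsm/kg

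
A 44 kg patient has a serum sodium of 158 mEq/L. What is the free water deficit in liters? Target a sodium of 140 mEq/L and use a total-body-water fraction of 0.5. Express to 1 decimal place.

TBW = 0.5 · 44 = 22 L
Free water deficit = TBW · (Na/140 − 1)
= 22 · (158/140 − 1)
= 22 · 0.1286
= 2.83 L

2.8 L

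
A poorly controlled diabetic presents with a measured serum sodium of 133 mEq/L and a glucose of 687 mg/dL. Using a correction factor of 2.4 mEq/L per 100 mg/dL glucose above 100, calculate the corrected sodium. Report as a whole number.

Corrected Na = measured Na + 2.4 · (glucose − 100)/100
= 133 + 2.4 · (687 − 100)/100
= 133 + 14.1
= 147.1 mEq/L

147 mEq/L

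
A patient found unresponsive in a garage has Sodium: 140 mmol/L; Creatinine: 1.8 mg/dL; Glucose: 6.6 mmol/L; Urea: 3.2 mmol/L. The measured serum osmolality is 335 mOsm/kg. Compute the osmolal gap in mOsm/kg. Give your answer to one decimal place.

45.2 mOsm/kg

Calculated osmolality = 2·Na + glucose + urea
= 2·140 + 6.6 + 3.2
= 280 + 6.60 + 3.20
= 289.8 mOsm/kg ≈ 289.8 mOsm/kg
Osmolar gap = measured − calculated = 335 − 289.8 = 45.2 mOsm/kg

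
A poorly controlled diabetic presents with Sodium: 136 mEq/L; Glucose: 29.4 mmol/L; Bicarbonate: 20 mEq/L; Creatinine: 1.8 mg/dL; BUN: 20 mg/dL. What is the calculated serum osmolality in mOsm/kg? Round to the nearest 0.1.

308.5 mOsm/kg

Calculated osmolality = 2·Na + glucose + BUN/2.8
= 2·136 + 29.4 + 20/2.8
= 272 + 29.40 + 7.14
= 308.54 mOsm/kg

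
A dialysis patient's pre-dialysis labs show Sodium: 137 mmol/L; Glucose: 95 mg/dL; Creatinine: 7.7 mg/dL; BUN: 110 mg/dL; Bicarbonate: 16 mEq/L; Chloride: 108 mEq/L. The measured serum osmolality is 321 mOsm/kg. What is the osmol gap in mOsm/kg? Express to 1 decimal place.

2.4 mOsm/kg

Calculated osmolality = 2·Na + glucose/18 + BUN/2.8
= 2·137 + 95/18 + 110/2.8
= 274 + 5.28 + 39.29
= 318.57 mOsm/kg ≈ 318.6 mOsm/kg
Osmolar gap = measured − calculated = 321 − 318.6 = 2.4 mOsm/kg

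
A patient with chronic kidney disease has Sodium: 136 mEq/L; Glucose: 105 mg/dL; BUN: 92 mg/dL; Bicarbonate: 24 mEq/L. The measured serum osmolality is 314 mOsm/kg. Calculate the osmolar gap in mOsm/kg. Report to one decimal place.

Calculated osmolality = 2·Na + glucose/18 + BUN/2.8
= 2·136 + 105/18 + 92/2.8
= 272 + 5.83 + 32.86
= 310.69 mOsm/kg ≈ 310.7 mOsm/kg
Osmolar gap = measured − calculated = 314 − 310.7 = 3.3 mOsm/kg

3.3 mOsm/kg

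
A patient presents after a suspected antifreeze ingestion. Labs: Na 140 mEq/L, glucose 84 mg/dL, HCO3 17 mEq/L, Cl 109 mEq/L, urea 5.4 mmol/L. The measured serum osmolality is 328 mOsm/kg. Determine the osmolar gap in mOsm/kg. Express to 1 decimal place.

37.9 mOsm/kg

Calculated osmolality = 2·Na + glucose/18 + urea
= 2·140 + 84/18 + 5.4
= 280 + 4.67 + 5.40
= 290.07 mOsm/kg ≈ 290.1 mOsm/kg
Osmolar gap = measured − calculated = 328 − 290.1 = 37.9 mOsm/kg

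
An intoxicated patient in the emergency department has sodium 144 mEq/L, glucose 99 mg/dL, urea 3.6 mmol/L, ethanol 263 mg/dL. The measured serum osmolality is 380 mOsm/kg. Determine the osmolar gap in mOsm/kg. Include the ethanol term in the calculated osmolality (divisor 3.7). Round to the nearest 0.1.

11.8 mOsm/kg

Calculated osmolality = 2·Na + glucose/18 + urea + ethanol/3.7
= 2·144 + 99/18 + 3.6 + 263/3.7
= 288 + 5.50 + 3.60 + 71.08
= 368.18 mOsm/kg ≈ 368.2 mOsm/kg
Osmolar gap = measured − calculated = 380 − 368.2 = 11.8 mOsm/kg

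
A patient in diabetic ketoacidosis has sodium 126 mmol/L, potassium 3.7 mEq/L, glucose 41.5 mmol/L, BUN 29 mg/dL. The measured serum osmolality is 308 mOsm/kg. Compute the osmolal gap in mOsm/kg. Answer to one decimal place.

Calculated osmolality = 2·Na + glucose + BUN/2.8
= 2·126 + 41.5 + 29/2.8
= 252 + 41.50 + 10.36
= 303.86 mOsm/kg ≈ 303.9 mOsm/kg
Osmolar gap = measured − calculated = 308 − 303.9 = 4.1 mOsm/kg

4.1 mOsm/kg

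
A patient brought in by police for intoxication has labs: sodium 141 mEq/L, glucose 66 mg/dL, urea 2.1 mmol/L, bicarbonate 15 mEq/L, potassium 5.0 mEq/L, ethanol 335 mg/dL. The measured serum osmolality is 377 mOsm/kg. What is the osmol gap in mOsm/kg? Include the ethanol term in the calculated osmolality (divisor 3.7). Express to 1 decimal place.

Calculated osmolality = 2·Na + glucose/18 + urea + ethanol/3.7
= 2·141 + 66/18 + 2.1 + 335/3.7
= 282 + 3.67 + 2.10 + 90.54
= 378.31 mOsm/kg ≈ 378.3 mOsm/kg
Osmolar gap = measured − calculated = 377 − 378.3 = -1.3 mOsm/kg

-1.3 mOsm/kg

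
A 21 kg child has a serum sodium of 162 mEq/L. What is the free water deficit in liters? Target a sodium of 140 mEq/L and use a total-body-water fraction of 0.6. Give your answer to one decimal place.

2.0 L

TBW = 0.6 · 21 = 12.6 L
Free water deficit = TBW · (Na/140 − 1)
= 12.6 · (162/140 − 1)
= 12.6 · 0.1571
= 1.98 L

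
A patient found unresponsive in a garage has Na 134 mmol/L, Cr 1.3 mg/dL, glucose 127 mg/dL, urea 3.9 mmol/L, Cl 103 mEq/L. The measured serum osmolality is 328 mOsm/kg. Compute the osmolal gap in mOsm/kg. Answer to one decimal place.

Calculated osmolality = 2·Na + glucose/18 + urea
= 2·134 + 127/18 + 3.9
= 268 + 7.06 + 3.90
= 278.96 mOsm/kg ≈ 279.0 mOsm/kg
Osmolar gap = measured − calculated = 328 − 279.0 = 49.0 mOsm/kg

49.0 mOsm/kg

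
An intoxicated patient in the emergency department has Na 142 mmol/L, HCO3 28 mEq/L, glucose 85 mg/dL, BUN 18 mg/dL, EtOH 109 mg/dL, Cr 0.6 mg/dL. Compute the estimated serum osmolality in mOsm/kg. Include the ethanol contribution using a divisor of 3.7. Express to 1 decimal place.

Calculated osmolality = 2·Na + glucose/18 + BUN/2.8 + ethanol/3.7
= 2·142 + 85/18 + 18/2.8 + 109/3.7
= 284 + 4.72 + 6.43 + 29.46
= 324.61 mOsm/kg

324.6 mOsm/kg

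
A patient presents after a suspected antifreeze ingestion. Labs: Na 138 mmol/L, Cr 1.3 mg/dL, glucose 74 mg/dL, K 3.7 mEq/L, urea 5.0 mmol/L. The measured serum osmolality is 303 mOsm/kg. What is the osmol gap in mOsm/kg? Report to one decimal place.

Calculated osmolality = 2·Na + glucose/18 + urea
= 2·138 + 74/18 + 5
= 276 + 4.11 + 5
= 285.11 mOsm/kg ≈ 285.1 mOsm/kg
Osmolar gap = measured − calculated = 303 − 285.1 = 17.9 mOsm/kg

17.9 mOsm/kg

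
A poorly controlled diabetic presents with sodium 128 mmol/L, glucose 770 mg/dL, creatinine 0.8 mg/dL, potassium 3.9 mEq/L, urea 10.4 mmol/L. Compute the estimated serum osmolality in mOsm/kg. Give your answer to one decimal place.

309.2 mOsm/kg

Calculated osmolality = 2·Na + glucose/18 + urea
= 2·128 + 770/18 + 10.4
= 256 + 42.78 + 10.40
= 309.18 mOsm/kg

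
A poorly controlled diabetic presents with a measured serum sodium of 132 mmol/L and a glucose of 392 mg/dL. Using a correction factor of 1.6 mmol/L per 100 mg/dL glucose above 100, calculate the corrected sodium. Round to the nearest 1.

137 mmol/L

Corrected Na = measured Na + 1.6 · (glucose − 100)/100
= 132 + 1.6 · (392 − 100)/100
= 132 + 4.7
= 136.7 mmol/L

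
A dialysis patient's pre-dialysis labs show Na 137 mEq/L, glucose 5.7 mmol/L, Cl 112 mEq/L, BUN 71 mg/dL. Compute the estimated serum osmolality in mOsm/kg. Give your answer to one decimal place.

Calculated osmolality = 2·Na + glucose + BUN/2.8
= 2·137 + 5.7 + 71/2.8
= 274 + 5.70 + 25.36
= 305.06 mOsm/kg

305.1 mOsm/kg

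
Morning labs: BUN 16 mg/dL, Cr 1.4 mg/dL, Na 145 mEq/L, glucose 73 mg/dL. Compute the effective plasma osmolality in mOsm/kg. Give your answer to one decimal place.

294.1 mOsm/kg

Effective osmolality excludes urea (freely permeant across cell membranes):
2·Na + glucose/18
= 2·145 + 73/18
= 290 + 4.06
= 294.06 mOsm/kg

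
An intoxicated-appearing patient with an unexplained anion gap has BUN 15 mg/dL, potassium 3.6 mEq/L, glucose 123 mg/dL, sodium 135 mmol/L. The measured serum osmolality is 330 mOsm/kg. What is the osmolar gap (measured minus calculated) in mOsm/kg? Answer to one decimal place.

Calculated osmolality = 2·Na + glucose/18 + BUN/2.8
= 2·135 + 123/18 + 15/2.8
= 270 + 6.83 + 5.36
= 282.19 mOsm/kg ≈ 282.2 mOsm/kg
Osmolar gap = measured − calculated = 330 − 282.2 = 47.8 mOsm/kg

47.8 mOsm/kg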